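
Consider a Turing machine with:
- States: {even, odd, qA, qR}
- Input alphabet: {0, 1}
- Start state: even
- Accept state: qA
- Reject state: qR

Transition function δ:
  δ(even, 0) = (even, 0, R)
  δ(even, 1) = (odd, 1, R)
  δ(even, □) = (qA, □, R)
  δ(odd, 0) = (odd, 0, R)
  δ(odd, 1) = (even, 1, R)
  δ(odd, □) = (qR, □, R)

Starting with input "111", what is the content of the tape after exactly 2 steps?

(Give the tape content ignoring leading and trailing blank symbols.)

Execution trace:
Initial: [even]111
Step 1: δ(even, 1) = (odd, 1, R) → 1[odd]11
Step 2: δ(odd, 1) = (even, 1, R) → 11[even]1

After 2 steps, the tape (ignoring leading/trailing blanks) is: 111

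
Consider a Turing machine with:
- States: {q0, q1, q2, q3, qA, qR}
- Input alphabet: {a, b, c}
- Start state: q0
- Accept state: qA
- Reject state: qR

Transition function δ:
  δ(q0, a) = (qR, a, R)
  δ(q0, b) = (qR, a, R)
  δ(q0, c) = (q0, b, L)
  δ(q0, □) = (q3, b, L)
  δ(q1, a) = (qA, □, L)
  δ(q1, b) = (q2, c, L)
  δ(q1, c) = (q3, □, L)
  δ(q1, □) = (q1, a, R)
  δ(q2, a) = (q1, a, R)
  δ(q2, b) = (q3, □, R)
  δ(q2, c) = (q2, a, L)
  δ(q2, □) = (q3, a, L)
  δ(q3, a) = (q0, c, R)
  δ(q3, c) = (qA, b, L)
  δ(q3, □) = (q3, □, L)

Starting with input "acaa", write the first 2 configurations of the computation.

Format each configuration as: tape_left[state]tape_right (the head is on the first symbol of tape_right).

Transitions applied:
Step 1: δ(q0, a) = (qR, a, R)

The first 2 configurations are:
[q0]acaa ⊢ a[qR]caa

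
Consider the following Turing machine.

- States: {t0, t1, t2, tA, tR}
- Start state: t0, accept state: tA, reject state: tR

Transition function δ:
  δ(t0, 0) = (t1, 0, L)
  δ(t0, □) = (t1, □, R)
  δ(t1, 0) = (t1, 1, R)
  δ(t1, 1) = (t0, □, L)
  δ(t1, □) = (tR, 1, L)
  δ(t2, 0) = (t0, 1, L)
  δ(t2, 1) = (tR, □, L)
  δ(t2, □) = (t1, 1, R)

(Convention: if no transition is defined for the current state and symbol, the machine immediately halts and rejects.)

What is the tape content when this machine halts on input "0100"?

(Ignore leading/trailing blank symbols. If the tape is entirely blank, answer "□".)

Execution trace:
Initial: [t0]0100
Step 1: δ(t0, 0) = (t1, 0, L) → [t1]□0100
Step 2: δ(t1, □) = (tR, 1, L) → [tR]□10100

The machine reaches the reject state tR and halts.

Final tape (ignoring leading/trailing blanks): 10100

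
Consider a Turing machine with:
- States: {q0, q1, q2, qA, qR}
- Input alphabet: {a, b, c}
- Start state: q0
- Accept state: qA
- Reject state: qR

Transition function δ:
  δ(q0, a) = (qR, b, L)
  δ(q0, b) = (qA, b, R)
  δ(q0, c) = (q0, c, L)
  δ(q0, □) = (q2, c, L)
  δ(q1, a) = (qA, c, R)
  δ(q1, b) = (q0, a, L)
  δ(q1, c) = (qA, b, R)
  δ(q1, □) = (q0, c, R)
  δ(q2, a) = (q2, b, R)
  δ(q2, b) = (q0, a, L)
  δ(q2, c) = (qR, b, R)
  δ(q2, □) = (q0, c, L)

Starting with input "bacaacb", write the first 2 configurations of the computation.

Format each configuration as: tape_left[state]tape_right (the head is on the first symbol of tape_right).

Transitions applied:
Step 1: δ(q0, b) = (qA, b, R)

The first 2 configurations are:
[q0]bacaacb ⊢ b[qA]acaacb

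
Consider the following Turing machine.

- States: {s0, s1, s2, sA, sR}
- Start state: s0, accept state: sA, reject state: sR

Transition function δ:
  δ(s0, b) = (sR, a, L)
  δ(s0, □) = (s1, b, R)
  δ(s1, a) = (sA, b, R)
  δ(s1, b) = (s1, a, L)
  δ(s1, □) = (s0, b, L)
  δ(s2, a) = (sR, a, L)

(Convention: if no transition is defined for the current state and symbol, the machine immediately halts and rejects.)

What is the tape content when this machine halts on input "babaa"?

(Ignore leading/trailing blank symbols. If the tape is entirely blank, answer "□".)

Execution trace:
Initial: [s0]babaa
Step 1: δ(s0, b) = (sR, a, L) → [sR]□aabaa

The machine reaches the reject state sR and halts.

Final tape (ignoring leading/trailing blanks): aabaa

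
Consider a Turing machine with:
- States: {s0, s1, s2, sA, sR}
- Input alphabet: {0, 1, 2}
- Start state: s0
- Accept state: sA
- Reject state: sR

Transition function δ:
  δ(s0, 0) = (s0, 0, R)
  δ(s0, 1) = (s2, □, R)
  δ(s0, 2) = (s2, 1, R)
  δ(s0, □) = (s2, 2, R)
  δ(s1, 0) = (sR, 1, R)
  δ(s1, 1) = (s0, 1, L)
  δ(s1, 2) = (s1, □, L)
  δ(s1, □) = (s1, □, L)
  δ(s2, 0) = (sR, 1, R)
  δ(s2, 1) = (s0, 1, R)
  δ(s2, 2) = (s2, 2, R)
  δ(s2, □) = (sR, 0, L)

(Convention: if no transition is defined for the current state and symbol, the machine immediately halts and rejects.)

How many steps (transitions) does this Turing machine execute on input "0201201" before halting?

Execution trace:
Initial: [s0]0201201
Step 1: δ(s0, 0) = (s0, 0, R) → 0[s0]201201
Step 2: δ(s0, 2) = (s2, 1, R) → 01[s2]01201
Step 3: δ(s2, 0) = (sR, 1, R) → 011[sR]1201

The machine reaches the reject state sR and halts.

The machine executed 3 steps before halting.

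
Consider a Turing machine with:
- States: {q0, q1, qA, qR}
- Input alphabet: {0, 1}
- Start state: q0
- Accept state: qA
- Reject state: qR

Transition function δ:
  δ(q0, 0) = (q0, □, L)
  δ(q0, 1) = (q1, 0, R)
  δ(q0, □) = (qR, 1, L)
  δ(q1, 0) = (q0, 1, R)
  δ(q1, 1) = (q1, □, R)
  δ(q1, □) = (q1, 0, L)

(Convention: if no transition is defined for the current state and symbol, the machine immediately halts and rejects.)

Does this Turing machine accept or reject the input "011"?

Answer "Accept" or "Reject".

Execution trace:
Initial: [q0]011
Step 1: δ(q0, 0) = (q0, □, L) → [q0]□□11
Step 2: δ(q0, □) = (qR, 1, L) → [qR]□1□11

The machine reaches the reject state qR and halts.

Answer: Reject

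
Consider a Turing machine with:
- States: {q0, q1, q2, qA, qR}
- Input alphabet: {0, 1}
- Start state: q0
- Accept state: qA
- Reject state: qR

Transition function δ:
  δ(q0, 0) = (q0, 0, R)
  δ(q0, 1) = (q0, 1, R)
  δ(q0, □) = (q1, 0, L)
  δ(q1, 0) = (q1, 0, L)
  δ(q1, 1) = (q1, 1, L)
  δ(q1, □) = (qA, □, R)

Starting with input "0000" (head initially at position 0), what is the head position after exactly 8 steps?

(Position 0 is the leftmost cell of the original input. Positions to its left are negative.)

Execution trace (head position shown):
Step 0: [q0]0000  (head at position 0)
Step 1: move right → 0[q0]000  (head at position 1)
Step 2: move right → 00[q0]00  (head at position 2)
Step 3: move right → 000[q0]0  (head at position 3)
Step 4: move right → 0000[q0]□  (head at position 4)
Step 5: move left → 000[q1]00  (head at position 3)
Step 6: move left → 00[q1]000  (head at position 2)
Step 7: move left → 0[q1]0000  (head at position 1)
Step 8: move left → [q1]00000  (head at position 0)

After 8 steps, the head is at position 0.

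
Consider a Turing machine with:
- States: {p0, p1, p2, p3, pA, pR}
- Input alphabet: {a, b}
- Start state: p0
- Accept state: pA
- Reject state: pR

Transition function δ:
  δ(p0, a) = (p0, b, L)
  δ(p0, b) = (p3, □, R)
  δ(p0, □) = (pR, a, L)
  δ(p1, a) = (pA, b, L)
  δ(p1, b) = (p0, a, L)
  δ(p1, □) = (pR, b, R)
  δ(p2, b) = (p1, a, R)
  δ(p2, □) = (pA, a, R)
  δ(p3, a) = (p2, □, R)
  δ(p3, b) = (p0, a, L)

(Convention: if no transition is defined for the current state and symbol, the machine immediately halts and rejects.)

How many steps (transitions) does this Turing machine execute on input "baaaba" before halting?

Execution trace:
Initial: [p0]baaaba
Step 1: δ(p0, b) = (p3, □, R) → □[p3]aaaba
Step 2: δ(p3, a) = (p2, □, R) → □□[p2]aaba

No transition is defined for δ(p2, a). By convention the machine halts and rejects.

The machine executed 2 steps before halting.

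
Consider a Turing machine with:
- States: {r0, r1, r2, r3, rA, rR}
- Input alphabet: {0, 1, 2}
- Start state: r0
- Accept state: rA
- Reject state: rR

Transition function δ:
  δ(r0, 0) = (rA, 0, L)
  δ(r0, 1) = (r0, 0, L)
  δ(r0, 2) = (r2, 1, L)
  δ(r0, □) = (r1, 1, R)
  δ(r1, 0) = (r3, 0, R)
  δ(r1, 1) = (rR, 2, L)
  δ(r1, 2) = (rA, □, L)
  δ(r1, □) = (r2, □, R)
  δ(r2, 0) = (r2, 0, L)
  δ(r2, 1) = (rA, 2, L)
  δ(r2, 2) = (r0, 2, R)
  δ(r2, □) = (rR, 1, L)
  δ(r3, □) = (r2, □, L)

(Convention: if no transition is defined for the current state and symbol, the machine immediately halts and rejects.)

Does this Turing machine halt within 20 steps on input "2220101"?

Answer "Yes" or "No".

Execution trace:
Initial: [r0]2220101
Step 1: δ(r0, 2) = (r2, 1, L) → [r2]□1220101
Step 2: δ(r2, □) = (rR, 1, L) → [rR]□11220101

The machine reaches the reject state rR and halts.
The machine halted after 2 steps (within the 20-step bound).

Answer: Yes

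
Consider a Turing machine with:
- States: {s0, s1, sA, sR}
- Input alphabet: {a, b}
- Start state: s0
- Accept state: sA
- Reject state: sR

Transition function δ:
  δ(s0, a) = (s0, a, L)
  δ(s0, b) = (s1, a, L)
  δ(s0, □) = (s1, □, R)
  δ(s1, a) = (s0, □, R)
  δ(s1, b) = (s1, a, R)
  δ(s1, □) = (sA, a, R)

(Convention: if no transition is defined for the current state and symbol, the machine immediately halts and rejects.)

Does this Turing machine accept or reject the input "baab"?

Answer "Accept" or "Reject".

Execution trace:
Initial: [s0]baab
Step 1: δ(s0, b) = (s1, a, L) → [s1]□aaab
Step 2: δ(s1, □) = (sA, a, R) → a[sA]aaab

The machine reaches the accept state sA and halts.

Answer: Accept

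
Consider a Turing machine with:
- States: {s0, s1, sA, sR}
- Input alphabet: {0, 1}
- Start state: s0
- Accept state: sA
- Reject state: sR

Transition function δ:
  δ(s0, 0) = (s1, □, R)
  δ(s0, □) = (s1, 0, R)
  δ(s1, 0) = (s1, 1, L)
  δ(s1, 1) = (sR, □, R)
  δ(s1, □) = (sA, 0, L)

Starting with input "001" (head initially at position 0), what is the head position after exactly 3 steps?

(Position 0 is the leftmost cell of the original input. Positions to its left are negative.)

Execution trace (head position shown):
Step 0: [s0]001  (head at position 0)
Step 1: move right → □[s1]01  (head at position 1)
Step 2: move left → [s1]□11  (head at position 0)
Step 3: move left → [sA]□011  (head at position -1)

After 3 steps, the head is at position -1.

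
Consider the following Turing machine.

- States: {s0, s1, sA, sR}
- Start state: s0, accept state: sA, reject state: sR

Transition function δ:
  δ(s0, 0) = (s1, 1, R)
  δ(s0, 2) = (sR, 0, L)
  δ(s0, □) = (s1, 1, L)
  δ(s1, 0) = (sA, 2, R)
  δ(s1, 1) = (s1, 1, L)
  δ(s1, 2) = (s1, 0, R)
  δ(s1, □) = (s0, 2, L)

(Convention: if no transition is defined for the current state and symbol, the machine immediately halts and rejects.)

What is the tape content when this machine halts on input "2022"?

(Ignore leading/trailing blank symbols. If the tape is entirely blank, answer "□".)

Execution trace:
Initial: [s0]2022
Step 1: δ(s0, 2) = (sR, 0, L) → [sR]□0022

The machine reaches the reject state sR and halts.

Final tape (ignoring leading/trailing blanks): 0022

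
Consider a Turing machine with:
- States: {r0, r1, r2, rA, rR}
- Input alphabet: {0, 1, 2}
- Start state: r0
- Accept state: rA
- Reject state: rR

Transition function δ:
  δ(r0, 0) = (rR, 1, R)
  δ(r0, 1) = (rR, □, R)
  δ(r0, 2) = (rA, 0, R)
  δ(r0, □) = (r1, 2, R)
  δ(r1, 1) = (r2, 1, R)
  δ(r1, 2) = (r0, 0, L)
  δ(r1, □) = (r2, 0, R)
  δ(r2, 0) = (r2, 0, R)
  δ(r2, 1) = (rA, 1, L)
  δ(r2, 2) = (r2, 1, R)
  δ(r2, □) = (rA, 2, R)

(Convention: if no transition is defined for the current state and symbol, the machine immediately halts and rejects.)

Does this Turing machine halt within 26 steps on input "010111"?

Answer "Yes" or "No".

Execution trace:
Initial: [r0]010111
Step 1: δ(r0, 0) = (rR, 1, R) → 1[rR]10111

The machine reaches the reject state rR and halts.
The machine halted after 1 step (within the 26-step bound).

Answer: Yes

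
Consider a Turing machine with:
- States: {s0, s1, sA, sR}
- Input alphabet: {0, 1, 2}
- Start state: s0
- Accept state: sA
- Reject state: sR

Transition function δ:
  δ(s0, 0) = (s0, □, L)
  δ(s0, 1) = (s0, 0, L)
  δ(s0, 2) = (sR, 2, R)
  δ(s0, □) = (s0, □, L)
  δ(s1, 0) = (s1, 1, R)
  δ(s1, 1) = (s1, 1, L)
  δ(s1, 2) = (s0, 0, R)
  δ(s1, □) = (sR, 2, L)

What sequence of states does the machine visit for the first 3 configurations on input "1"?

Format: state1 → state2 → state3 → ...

Execution trace:
Initial: [s0]1
Step 1: δ(s0, 1) = (s0, 0, L) → [s0]□0
Step 2: δ(s0, □) = (s0, □, L) → [s0]□□0

State sequence: s0 → s0 → s0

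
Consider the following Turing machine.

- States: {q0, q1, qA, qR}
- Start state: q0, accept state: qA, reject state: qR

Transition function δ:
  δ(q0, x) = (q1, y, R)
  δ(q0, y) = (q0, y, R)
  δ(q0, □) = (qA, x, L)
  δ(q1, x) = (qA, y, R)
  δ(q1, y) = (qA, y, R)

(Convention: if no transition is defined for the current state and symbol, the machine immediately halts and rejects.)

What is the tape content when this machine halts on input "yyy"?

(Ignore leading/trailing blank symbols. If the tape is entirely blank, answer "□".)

Execution trace:
Initial: [q0]yyy
Step 1: δ(q0, y) = (q0, y, R) → y[q0]yy
Step 2: δ(q0, y) = (q0, y, R) → yy[q0]y
Step 3: δ(q0, y) = (q0, y, R) → yyy[q0]□
Step 4: δ(q0, □) = (qA, x, L) → yy[qA]yx

The machine reaches the accept state qA and halts.

Final tape (ignoring leading/trailing blanks): yyyx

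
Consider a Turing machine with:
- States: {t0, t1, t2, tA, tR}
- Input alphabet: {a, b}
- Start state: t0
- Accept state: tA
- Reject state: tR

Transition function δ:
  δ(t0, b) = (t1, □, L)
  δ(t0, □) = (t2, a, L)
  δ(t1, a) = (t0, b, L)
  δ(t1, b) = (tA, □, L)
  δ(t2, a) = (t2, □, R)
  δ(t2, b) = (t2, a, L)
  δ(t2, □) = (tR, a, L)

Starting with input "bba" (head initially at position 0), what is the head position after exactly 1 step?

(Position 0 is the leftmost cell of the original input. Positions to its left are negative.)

Execution trace (head position shown):
Step 0: [t0]bba  (head at position 0)
Step 1: move left → [t1]□□ba  (head at position -1)

After 1 step, the head is at position -1.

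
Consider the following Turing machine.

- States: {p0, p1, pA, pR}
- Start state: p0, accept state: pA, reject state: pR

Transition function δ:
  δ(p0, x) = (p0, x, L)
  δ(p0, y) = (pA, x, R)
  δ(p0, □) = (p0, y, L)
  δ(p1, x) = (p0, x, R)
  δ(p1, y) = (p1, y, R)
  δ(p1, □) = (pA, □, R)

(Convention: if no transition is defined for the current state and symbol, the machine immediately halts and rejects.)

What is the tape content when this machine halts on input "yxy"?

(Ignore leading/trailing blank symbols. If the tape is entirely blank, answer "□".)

Execution trace:
Initial: [p0]yxy
Step 1: δ(p0, y) = (pA, x, R) → x[pA]xy

The machine reaches the accept state pA and halts.

Final tape (ignoring leading/trailing blanks): xxy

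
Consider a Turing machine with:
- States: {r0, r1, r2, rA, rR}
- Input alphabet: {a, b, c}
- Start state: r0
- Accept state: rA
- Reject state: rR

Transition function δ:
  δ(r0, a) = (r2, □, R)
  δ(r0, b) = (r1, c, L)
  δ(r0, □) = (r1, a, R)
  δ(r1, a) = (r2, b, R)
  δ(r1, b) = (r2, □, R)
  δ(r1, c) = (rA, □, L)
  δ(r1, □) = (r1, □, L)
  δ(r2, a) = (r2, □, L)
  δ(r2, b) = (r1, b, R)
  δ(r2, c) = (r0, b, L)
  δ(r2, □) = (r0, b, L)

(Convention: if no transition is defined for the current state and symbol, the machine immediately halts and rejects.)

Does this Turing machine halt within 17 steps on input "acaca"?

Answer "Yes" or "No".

Execution trace:
Initial: [r0]acaca
Step 1: δ(r0, a) = (r2, □, R) → □[r2]caca
Step 2: δ(r2, c) = (r0, b, L) → [r0]□baca
Step 3: δ(r0, □) = (r1, a, R) → a[r1]baca
Step 4: δ(r1, b) = (r2, □, R) → a□[r2]aca
Step 5: δ(r2, a) = (r2, □, L) → a[r2]□□ca
Step 6: δ(r2, □) = (r0, b, L) → [r0]ab□ca
Step 7: δ(r0, a) = (r2, □, R) → □[r2]b□ca
Step 8: δ(r2, b) = (r1, b, R) → □b[r1]□ca
Step 9: δ(r1, □) = (r1, □, L) → □[r1]b□ca
Step 10: δ(r1, b) = (r2, □, R) → □□[r2]□ca
Step 11: δ(r2, □) = (r0, b, L) → □[r0]□bca
Step 12: δ(r0, □) = (r1, a, R) → □a[r1]bca
Step 13: δ(r1, b) = (r2, □, R) → □a□[r2]ca
Step 14: δ(r2, c) = (r0, b, L) → □a[r0]□ba
Step 15: δ(r0, □) = (r1, a, R) → □aa[r1]ba
Step 16: δ(r1, b) = (r2, □, R) → □aa□[r2]a
Step 17: δ(r2, a) = (r2, □, L) → □aa[r2]□□

The machine has not reached a halting state after 17 steps.
The machine did not halt within the 17-step bound.

Answer: No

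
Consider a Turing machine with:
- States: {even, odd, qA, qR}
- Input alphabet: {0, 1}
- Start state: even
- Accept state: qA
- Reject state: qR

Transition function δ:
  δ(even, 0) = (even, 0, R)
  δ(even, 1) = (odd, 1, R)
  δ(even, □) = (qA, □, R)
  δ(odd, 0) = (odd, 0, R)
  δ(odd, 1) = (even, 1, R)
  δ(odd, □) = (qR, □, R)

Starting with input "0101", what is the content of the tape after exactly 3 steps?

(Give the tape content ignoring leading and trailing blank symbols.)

Execution trace:
Initial: [even]0101
Step 1: δ(even, 0) = (even, 0, R) → 0[even]101
Step 2: δ(even, 1) = (odd, 1, R) → 01[odd]01
Step 3: δ(odd, 0) = (odd, 0, R) → 010[odd]1

After 3 steps, the tape (ignoring leading/trailing blanks) is: 0101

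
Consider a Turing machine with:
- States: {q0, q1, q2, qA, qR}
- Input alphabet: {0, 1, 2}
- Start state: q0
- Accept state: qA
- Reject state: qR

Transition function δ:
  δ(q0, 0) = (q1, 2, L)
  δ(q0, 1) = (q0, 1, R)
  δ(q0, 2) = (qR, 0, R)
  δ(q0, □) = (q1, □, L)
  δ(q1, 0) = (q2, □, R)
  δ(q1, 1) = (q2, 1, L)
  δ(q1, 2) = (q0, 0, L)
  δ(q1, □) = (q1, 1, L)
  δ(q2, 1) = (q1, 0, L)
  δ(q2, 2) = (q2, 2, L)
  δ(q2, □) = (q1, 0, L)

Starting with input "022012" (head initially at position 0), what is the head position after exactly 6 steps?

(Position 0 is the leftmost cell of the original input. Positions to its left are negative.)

Execution trace (head position shown):
Step 0: [q0]022012  (head at position 0)
Step 1: move left → [q1]□222012  (head at position -1)
Step 2: move left → [q1]□1222012  (head at position -2)
Step 3: move left → [q1]□11222012  (head at position -3)
Step 4: move left → [q1]□111222012  (head at position -4)
Step 5: move left → [q1]□1111222012  (head at position -5)
Step 6: move left → [q1]□11111222012  (head at position -6)

After 6 steps, the head is at position -6.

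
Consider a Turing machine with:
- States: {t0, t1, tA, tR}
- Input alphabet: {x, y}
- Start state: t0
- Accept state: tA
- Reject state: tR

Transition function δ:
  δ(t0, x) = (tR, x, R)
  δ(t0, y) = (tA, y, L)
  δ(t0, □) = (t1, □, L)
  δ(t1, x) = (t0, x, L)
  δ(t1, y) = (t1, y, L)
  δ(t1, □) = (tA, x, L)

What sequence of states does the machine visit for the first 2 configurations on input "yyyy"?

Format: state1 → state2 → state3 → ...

Execution trace:
Initial: [t0]yyyy
Step 1: δ(t0, y) = (tA, y, L) → [tA]□yyyy

The machine reaches the accept state tA and halts.

State sequence: t0 → tA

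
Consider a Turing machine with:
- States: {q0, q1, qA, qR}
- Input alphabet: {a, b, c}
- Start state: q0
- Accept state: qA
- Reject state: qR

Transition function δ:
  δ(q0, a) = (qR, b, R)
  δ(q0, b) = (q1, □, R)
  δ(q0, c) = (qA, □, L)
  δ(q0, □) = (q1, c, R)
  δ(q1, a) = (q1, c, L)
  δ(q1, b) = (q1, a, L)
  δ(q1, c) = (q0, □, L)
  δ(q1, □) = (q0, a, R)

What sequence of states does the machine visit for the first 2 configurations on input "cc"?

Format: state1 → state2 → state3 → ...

Execution trace:
Initial: [q0]cc
Step 1: δ(q0, c) = (qA, □, L) → [qA]□□c

The machine reaches the accept state qA and halts.

State sequence: q0 → qA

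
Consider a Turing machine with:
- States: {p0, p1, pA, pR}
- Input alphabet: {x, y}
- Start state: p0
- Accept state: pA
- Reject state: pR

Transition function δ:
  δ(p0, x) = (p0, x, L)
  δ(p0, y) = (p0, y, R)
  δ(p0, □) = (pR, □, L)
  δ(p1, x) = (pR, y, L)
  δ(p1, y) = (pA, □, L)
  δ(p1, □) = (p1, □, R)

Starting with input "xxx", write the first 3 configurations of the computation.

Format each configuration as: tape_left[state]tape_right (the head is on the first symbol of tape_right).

Transitions applied:
Step 1: δ(p0, x) = (p0, x, L)
Step 2: δ(p0, □) = (pR, □, L)

The first 3 configurations are:
[p0]xxx ⊢ [p0]□xxx ⊢ [pR]□□xxx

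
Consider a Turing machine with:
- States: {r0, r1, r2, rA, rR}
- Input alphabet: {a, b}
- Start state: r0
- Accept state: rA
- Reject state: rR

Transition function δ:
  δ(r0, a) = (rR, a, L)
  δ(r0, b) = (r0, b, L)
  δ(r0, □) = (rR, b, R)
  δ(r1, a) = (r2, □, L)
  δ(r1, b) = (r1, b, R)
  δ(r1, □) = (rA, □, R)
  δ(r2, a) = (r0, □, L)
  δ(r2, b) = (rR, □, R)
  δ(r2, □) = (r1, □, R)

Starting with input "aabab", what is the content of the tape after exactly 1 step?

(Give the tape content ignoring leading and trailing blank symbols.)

Execution trace:
Initial: [r0]aabab
Step 1: δ(r0, a) = (rR, a, L) → [rR]□aabab

The machine reaches the reject state rR and halts.

After 1 step, the tape (ignoring leading/trailing blanks) is: aabab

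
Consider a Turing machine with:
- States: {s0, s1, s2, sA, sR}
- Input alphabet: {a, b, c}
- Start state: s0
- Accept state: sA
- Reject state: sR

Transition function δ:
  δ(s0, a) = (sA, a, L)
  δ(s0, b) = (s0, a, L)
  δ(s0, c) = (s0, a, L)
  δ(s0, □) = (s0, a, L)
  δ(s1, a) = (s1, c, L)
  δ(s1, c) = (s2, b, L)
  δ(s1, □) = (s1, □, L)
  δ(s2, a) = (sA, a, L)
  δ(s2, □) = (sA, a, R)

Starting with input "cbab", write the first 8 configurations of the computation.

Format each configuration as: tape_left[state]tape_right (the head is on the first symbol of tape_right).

Transitions applied:
Step 1: δ(s0, c) = (s0, a, L)
Step 2: δ(s0, □) = (s0, a, L)
Step 3: δ(s0, □) = (s0, a, L)
Step 4: δ(s0, □) = (s0, a, L)
Step 5: δ(s0, □) = (s0, a, L)
Step 6: δ(s0, □) = (s0, a, L)
Step 7: δ(s0, □) = (s0, a, L)

The first 8 configurations are:
[s0]cbab ⊢ [s0]□abab ⊢ [s0]□aabab ⊢ [s0]□aaabab ⊢ [s0]□aaaabab ⊢ [s0]□aaaaabab ⊢ [s0]□aaaaaabab ⊢ [s0]□aaaaaaabab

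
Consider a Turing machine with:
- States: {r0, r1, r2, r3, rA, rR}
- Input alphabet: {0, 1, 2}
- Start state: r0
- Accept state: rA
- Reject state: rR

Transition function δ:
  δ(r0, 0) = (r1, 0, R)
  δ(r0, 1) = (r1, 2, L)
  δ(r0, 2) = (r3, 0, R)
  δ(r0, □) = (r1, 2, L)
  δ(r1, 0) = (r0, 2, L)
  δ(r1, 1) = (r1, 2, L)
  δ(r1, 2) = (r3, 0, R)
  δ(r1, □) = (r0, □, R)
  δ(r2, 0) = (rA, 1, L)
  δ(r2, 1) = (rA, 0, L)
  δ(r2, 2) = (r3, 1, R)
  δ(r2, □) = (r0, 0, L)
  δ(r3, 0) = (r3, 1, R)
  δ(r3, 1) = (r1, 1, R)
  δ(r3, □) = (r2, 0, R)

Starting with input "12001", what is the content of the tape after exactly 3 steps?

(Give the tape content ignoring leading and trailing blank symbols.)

Execution trace:
Initial: [r0]12001
Step 1: δ(r0, 1) = (r1, 2, L) → [r1]□22001
Step 2: δ(r1, □) = (r0, □, R) → □[r0]22001
Step 3: δ(r0, 2) = (r3, 0, R) → □0[r3]2001

No transition is defined for δ(r3, 2). By convention the machine halts and rejects.

After 3 steps, the tape (ignoring leading/trailing blanks) is: 02001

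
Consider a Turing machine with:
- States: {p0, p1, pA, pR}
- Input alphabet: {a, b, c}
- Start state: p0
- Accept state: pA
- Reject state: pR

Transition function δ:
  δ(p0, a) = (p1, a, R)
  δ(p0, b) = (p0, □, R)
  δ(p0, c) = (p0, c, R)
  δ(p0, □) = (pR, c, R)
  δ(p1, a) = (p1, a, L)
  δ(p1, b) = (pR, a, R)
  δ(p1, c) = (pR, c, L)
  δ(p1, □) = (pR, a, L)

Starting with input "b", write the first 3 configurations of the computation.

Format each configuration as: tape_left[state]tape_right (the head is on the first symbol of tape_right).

Transitions applied:
Step 1: δ(p0, b) = (p0, □, R)
Step 2: δ(p0, □) = (pR, c, R)

The first 3 configurations are:
[p0]b ⊢ □[p0]□ ⊢ □c[pR]□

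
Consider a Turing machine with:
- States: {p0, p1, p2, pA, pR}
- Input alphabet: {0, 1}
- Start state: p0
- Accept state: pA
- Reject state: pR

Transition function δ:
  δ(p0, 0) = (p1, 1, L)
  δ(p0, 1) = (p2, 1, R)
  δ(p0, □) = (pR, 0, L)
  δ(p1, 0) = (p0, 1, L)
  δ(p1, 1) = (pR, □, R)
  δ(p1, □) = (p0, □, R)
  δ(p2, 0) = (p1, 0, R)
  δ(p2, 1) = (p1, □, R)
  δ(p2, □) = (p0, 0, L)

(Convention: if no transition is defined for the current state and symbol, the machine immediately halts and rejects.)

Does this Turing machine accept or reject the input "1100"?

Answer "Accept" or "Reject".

Execution trace:
Initial: [p0]1100
Step 1: δ(p0, 1) = (p2, 1, R) → 1[p2]100
Step 2: δ(p2, 1) = (p1, □, R) → 1□[p1]00
Step 3: δ(p1, 0) = (p0, 1, L) → 1[p0]□10
Step 4: δ(p0, □) = (pR, 0, L) → [pR]1010

The machine reaches the reject state pR and halts.

Answer: Reject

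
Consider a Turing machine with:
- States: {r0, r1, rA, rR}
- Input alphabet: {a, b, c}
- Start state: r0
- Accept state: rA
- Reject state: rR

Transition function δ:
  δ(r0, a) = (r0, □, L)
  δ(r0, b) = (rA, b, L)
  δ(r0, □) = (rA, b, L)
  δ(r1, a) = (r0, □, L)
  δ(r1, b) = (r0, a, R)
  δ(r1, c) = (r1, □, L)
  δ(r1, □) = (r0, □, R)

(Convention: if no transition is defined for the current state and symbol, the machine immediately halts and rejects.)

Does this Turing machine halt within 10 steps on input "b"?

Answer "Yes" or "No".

Execution trace:
Initial: [r0]b
Step 1: δ(r0, b) = (rA, b, L) → [rA]□b

The machine reaches the accept state rA and halts.
The machine halted after 1 step (within the 10-step bound).

Answer: Yes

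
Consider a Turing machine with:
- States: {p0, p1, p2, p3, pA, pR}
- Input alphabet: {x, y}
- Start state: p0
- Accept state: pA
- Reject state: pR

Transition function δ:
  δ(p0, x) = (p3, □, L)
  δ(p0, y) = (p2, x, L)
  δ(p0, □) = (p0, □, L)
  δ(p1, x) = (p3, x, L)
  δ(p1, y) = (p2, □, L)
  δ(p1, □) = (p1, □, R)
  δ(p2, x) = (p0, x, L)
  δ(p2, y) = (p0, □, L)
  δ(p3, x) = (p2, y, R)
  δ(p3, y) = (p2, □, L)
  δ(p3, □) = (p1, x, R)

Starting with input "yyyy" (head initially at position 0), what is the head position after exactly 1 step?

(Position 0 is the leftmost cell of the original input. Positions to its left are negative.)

Execution trace (head position shown):
Step 0: [p0]yyyy  (head at position 0)
Step 1: move left → [p2]□xyyy  (head at position -1)

After 1 step, the head is at position -1.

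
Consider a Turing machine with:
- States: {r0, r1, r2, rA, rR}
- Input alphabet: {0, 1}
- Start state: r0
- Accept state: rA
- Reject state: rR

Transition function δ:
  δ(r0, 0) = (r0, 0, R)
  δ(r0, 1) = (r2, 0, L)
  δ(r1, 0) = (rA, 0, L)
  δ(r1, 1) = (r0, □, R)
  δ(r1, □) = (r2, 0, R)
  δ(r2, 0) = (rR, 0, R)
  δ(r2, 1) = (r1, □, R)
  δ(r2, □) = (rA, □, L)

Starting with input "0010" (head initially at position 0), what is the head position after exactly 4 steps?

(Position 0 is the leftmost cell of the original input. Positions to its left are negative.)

Execution trace (head position shown):
Step 0: [r0]0010  (head at position 0)
Step 1: move right → 0[r0]010  (head at position 1)
Step 2: move right → 00[r0]10  (head at position 2)
Step 3: move left → 0[r2]000  (head at position 1)
Step 4: move right → 00[rR]00  (head at position 2)

After 4 steps, the head is at position 2.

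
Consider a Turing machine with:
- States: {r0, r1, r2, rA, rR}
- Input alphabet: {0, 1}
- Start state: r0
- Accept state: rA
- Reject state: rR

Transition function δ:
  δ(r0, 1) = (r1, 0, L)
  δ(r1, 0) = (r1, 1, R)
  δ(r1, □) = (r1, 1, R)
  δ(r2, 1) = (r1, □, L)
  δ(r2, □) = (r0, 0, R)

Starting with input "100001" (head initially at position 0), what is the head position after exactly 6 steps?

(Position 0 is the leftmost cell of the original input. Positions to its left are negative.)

Execution trace (head position shown):
Step 0: [r0]100001  (head at position 0)
Step 1: move left → [r1]□000001  (head at position -1)
Step 2: move right → 1[r1]000001  (head at position 0)
Step 3: move right → 11[r1]00001  (head at position 1)
Step 4: move right → 111[r1]0001  (head at position 2)
Step 5: move right → 1111[r1]001  (head at position 3)
Step 6: move right → 11111[r1]01  (head at position 4)

After 6 steps, the head is at position 4.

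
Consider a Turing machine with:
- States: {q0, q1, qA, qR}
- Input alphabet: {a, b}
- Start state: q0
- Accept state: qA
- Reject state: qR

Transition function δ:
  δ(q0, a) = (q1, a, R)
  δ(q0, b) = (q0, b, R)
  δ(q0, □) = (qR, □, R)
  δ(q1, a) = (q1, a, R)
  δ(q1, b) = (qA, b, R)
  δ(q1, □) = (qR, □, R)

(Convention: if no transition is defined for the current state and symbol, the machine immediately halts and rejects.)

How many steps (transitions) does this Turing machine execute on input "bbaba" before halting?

Execution trace:
Initial: [q0]bbaba
Step 1: δ(q0, b) = (q0, b, R) → b[q0]baba
Step 2: δ(q0, b) = (q0, b, R) → bb[q0]aba
Step 3: δ(q0, a) = (q1, a, R) → bba[q1]ba
Step 4: δ(q1, b) = (qA, b, R) → bbab[qA]a

The machine reaches the accept state qA and halts.

The machine executed 4 steps before halting.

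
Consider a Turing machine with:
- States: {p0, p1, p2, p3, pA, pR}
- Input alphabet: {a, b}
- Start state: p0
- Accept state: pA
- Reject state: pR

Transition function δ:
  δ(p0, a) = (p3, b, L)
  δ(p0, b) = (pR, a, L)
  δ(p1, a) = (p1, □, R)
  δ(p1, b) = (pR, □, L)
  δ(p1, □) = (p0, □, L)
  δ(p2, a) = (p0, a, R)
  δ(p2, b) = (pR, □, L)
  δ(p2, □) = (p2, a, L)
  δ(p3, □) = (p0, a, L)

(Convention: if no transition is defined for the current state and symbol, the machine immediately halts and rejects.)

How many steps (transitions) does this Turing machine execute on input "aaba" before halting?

Execution trace:
Initial: [p0]aaba
Step 1: δ(p0, a) = (p3, b, L) → [p3]□baba
Step 2: δ(p3, □) = (p0, a, L) → [p0]□ababa

No transition is defined for δ(p0, □). By convention the machine halts and rejects.

The machine executed 2 steps before halting.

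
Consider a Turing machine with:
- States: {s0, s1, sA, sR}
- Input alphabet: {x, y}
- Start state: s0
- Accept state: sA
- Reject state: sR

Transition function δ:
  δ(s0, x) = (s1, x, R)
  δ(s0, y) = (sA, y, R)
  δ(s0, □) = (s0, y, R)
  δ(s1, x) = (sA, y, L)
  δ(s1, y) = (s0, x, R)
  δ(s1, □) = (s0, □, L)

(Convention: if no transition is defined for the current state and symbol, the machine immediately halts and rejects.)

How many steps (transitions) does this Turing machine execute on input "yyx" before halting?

Execution trace:
Initial: [s0]yyx
Step 1: δ(s0, y) = (sA, y, R) → y[sA]yx

The machine reaches the accept state sA and halts.

The machine executed 1 step before halting.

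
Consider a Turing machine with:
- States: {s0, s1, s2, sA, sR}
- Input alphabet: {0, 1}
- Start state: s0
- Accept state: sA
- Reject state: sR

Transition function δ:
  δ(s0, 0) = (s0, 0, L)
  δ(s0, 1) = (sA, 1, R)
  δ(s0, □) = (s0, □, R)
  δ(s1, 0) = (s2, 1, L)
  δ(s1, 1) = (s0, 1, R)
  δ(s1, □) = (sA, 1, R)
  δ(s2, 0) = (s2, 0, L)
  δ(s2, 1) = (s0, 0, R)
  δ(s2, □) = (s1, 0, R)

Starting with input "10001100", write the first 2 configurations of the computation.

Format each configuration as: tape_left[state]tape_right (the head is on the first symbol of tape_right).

Transitions applied:
Step 1: δ(s0, 1) = (sA, 1, R)

The first 2 configurations are:
[s0]10001100 ⊢ 1[sA]0001100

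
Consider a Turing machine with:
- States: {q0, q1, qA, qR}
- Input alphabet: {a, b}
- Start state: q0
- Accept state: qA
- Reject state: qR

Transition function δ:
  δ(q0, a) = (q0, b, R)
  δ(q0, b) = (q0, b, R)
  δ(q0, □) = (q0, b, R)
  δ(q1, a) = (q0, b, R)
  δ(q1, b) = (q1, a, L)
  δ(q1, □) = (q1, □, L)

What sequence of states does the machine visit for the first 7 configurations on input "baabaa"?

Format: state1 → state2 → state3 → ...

Execution trace:
Initial: [q0]baabaa
Step 1: δ(q0, b) = (q0, b, R) → b[q0]aabaa
Step 2: δ(q0, a) = (q0, b, R) → bb[q0]abaa
Step 3: δ(q0, a) = (q0, b, R) → bbb[q0]baa
Step 4: δ(q0, b) = (q0, b, R) → bbbb[q0]aa
Step 5: δ(q0, a) = (q0, b, R) → bbbbb[q0]a
Step 6: δ(q0, a) = (q0, b, R) → bbbbbb[q0]□

State sequence: q0 → q0 → q0 → q0 → q0 → q0 → q0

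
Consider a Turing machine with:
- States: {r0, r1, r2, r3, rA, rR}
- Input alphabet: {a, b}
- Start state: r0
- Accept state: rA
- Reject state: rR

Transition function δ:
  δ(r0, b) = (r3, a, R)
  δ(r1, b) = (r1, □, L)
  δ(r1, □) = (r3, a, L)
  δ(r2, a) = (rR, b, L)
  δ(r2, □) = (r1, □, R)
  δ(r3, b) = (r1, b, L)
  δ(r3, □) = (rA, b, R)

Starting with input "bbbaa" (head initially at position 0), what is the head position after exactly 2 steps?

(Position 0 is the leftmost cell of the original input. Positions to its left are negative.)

Execution trace (head position shown):
Step 0: [r0]bbbaa  (head at position 0)
Step 1: move right → a[r3]bbaa  (head at position 1)
Step 2: move left → [r1]abbaa  (head at position 0)

After 2 steps, the head is at position 0.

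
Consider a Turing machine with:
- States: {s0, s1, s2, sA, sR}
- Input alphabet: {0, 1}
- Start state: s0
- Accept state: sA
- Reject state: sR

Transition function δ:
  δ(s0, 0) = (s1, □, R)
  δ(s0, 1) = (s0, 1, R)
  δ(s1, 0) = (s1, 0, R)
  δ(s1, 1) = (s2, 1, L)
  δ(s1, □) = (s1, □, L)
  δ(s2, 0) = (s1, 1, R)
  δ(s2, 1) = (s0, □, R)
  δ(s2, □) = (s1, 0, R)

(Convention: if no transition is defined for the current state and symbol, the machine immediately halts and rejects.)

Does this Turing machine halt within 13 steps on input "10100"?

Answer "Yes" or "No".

Execution trace:
Initial: [s0]10100
Step 1: δ(s0, 1) = (s0, 1, R) → 1[s0]0100
Step 2: δ(s0, 0) = (s1, □, R) → 1□[s1]100
Step 3: δ(s1, 1) = (s2, 1, L) → 1[s2]□100
Step 4: δ(s2, □) = (s1, 0, R) → 10[s1]100
Step 5: δ(s1, 1) = (s2, 1, L) → 1[s2]0100
Step 6: δ(s2, 0) = (s1, 1, R) → 11[s1]100
Step 7: δ(s1, 1) = (s2, 1, L) → 1[s2]1100
Step 8: δ(s2, 1) = (s0, □, R) → 1□[s0]100
Step 9: δ(s0, 1) = (s0, 1, R) → 1□1[s0]00
Step 10: δ(s0, 0) = (s1, □, R) → 1□1□[s1]0
Step 11: δ(s1, 0) = (s1, 0, R) → 1□1□0[s1]□
Step 12: δ(s1, □) = (s1, □, L) → 1□1□[s1]0□
Step 13: δ(s1, 0) = (s1, 0, R) → 1□1□0[s1]□

The machine has not reached a halting state after 13 steps.
The machine did not halt within the 13-step bound.

Answer: No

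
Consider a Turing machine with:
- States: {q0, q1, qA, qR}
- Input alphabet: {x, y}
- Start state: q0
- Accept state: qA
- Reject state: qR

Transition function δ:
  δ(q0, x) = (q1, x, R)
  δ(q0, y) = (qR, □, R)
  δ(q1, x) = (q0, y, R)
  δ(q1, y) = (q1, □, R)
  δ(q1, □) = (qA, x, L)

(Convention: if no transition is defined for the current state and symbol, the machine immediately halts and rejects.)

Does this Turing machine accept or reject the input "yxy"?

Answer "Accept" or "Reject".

Execution trace:
Initial: [q0]yxy
Step 1: δ(q0, y) = (qR, □, R) → □[qR]xy

The machine reaches the reject state qR and halts.

Answer: Reject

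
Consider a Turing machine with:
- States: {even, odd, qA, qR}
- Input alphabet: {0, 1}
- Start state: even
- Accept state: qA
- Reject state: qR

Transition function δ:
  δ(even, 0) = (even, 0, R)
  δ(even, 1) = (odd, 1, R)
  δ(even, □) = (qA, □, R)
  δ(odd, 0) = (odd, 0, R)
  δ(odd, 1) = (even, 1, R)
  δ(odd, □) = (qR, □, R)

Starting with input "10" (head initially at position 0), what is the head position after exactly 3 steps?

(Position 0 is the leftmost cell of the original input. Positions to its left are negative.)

Execution trace (head position shown):
Step 0: [even]10  (head at position 0)
Step 1: move right → 1[odd]0  (head at position 1)
Step 2: move right → 10[odd]□  (head at position 2)
Step 3: move right → 10□[qR]□  (head at position 3)

After 3 steps, the head is at position 3.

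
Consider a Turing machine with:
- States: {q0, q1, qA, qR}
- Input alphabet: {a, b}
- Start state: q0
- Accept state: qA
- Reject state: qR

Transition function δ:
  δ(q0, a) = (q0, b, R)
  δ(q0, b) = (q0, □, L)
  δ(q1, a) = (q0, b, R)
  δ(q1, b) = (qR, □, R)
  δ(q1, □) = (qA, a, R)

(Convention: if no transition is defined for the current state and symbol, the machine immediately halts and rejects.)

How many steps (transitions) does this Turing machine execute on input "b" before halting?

Execution trace:
Initial: [q0]b
Step 1: δ(q0, b) = (q0, □, L) → [q0]□□

No transition is defined for δ(q0, □). By convention the machine halts and rejects.

The machine executed 1 step before halting.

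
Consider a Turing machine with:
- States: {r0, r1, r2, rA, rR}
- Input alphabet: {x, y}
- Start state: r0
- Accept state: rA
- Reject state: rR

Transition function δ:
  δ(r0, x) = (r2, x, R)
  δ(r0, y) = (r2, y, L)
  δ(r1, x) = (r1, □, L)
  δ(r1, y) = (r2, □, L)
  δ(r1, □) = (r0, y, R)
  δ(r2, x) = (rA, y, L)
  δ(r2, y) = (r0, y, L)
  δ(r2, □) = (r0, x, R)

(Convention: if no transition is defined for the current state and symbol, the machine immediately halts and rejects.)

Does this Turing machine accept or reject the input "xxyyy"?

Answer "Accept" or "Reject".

Execution trace:
Initial: [r0]xxyyy
Step 1: δ(r0, x) = (r2, x, R) → x[r2]xyyy
Step 2: δ(r2, x) = (rA, y, L) → [rA]xyyyy

The machine reaches the accept state rA and halts.

Answer: Accept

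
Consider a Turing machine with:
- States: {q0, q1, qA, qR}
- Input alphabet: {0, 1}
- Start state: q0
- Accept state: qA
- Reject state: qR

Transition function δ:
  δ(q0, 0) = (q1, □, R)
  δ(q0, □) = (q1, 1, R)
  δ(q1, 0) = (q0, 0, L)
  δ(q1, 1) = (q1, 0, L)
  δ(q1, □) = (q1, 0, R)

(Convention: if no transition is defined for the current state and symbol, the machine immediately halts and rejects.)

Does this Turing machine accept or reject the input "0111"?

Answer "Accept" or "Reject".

Execution trace:
Initial: [q0]0111
Step 1: δ(q0, 0) = (q1, □, R) → □[q1]111
Step 2: δ(q1, 1) = (q1, 0, L) → [q1]□011
Step 3: δ(q1, □) = (q1, 0, R) → 0[q1]011
Step 4: δ(q1, 0) = (q0, 0, L) → [q0]0011
Step 5: δ(q0, 0) = (q1, □, R) → □[q1]011
Step 6: δ(q1, 0) = (q0, 0, L) → [q0]□011
Step 7: δ(q0, □) = (q1, 1, R) → 1[q1]011
Step 8: δ(q1, 0) = (q0, 0, L) → [q0]1011

No transition is defined for δ(q0, 1). By convention the machine halts and rejects.

Answer: Reject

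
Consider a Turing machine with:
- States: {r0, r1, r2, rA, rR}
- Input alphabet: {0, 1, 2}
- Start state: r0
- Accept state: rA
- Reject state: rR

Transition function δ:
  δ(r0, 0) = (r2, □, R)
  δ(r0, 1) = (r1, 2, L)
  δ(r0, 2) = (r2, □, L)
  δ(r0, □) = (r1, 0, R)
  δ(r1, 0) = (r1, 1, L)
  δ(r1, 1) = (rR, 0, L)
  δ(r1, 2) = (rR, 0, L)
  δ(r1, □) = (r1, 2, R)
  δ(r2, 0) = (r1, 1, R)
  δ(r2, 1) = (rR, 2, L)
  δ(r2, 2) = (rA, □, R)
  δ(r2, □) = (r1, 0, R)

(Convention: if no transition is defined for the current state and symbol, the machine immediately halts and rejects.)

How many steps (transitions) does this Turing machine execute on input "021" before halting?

Execution trace:
Initial: [r0]021
Step 1: δ(r0, 0) = (r2, □, R) → □[r2]21
Step 2: δ(r2, 2) = (rA, □, R) → □□[rA]1

The machine reaches the accept state rA and halts.

The machine executed 2 steps before halting.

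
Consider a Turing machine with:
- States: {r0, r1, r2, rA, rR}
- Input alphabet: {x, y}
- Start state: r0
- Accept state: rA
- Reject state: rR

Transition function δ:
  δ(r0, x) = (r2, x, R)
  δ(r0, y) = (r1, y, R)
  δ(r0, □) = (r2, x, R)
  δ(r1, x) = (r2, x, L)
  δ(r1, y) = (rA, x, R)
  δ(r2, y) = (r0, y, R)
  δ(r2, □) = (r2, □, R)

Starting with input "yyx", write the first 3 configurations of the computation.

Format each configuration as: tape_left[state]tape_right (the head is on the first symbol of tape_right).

Transitions applied:
Step 1: δ(r0, y) = (r1, y, R)
Step 2: δ(r1, y) = (rA, x, R)

The first 3 configurations are:
[r0]yyx ⊢ y[r1]yx ⊢ yx[rA]x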